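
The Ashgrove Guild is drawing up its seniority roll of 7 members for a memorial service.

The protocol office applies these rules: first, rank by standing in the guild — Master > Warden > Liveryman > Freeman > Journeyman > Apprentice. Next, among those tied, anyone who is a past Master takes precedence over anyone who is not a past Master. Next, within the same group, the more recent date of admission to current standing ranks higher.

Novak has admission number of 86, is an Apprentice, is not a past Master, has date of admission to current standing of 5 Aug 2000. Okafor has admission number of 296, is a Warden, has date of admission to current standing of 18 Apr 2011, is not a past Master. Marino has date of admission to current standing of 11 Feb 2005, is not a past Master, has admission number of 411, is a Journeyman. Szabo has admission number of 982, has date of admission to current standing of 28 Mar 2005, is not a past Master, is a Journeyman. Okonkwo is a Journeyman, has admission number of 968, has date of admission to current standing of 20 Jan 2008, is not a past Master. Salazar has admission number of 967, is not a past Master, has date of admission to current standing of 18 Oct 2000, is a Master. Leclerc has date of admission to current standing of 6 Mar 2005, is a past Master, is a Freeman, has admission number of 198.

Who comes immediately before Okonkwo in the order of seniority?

By standing in the guild: Salazar (Master); then Okafor (Warden); then Leclerc (Freeman); then Okonkwo, Szabo and Marino (Journeyman); then Novak (Apprentice).
Okonkwo, Szabo and Marino are each not a past Master, so the next rule applies.
Among Okonkwo, Szabo and Marino, by date of admission to current standing (later first): Okonkwo (20 Jan 2008) before Szabo (28 Mar 2005) before Marino (11 Feb 2005).
Order: Salazar, Okafor, Leclerc, Okonkwo, Szabo, Marino, Novak.

Leclerc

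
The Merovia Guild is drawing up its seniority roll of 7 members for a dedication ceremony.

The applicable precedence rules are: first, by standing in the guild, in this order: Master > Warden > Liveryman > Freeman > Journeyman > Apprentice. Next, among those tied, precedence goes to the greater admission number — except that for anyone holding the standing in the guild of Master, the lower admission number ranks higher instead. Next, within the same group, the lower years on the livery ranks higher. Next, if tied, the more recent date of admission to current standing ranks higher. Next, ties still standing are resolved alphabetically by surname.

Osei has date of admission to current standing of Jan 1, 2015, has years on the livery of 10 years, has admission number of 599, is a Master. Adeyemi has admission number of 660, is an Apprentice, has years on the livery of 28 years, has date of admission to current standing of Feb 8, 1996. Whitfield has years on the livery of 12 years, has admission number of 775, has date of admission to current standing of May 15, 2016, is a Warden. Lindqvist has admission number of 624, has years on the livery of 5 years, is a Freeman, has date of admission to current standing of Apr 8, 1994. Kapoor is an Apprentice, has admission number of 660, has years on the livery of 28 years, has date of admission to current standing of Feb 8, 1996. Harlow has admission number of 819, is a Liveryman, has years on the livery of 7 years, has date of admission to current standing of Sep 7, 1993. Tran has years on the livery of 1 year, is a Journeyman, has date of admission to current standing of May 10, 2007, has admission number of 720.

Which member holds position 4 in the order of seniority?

By standing in the guild: Osei (Master); then Whitfield (Warden); then Harlow (Liveryman); then Lindqvist (Freeman); then Tran (Journeyman); then Adeyemi and Kapoor (Apprentice).
Adeyemi and Kapoor both have admission number 660, so the next rule applies.
Adeyemi and Kapoor both have years on the livery 28 years, so the next rule applies.
Adeyemi and Kapoor both have date of admission to current standing Feb 8, 1996, so the next rule applies.
Among Adeyemi and Kapoor, alphabetically by surname: Adeyemi before Kapoor.
Order: Osei, Whitfield, Harlow, Lindqvist, Tran, Adeyemi, Kapoor.

Lindqvist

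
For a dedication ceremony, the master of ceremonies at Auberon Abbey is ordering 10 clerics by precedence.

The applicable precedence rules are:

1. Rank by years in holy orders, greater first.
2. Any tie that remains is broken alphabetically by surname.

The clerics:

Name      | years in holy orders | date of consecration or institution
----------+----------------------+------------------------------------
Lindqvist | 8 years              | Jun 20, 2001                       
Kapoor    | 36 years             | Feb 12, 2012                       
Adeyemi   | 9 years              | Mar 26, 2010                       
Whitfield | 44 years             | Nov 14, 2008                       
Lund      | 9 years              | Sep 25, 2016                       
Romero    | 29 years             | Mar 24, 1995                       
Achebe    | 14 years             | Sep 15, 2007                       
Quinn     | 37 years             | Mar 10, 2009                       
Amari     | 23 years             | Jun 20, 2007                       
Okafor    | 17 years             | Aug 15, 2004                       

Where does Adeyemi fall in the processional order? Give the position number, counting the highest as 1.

By years in holy orders (higher first): Whitfield (44 years); then Quinn (37 years); then Kapoor (36 years); then Romero (29 years); then Amari (23 years); then Okafor (17 years); then Achebe (14 years); then Adeyemi and Lund (both 9 years); then Lindqvist (8 years).
Among Adeyemi and Lund, alphabetically by surname: Adeyemi before Lund.
Order: Whitfield, Quinn, Kapoor, Romero, Amari, Okafor, Achebe, Adeyemi, Lund, Lindqvist. So position 8.

8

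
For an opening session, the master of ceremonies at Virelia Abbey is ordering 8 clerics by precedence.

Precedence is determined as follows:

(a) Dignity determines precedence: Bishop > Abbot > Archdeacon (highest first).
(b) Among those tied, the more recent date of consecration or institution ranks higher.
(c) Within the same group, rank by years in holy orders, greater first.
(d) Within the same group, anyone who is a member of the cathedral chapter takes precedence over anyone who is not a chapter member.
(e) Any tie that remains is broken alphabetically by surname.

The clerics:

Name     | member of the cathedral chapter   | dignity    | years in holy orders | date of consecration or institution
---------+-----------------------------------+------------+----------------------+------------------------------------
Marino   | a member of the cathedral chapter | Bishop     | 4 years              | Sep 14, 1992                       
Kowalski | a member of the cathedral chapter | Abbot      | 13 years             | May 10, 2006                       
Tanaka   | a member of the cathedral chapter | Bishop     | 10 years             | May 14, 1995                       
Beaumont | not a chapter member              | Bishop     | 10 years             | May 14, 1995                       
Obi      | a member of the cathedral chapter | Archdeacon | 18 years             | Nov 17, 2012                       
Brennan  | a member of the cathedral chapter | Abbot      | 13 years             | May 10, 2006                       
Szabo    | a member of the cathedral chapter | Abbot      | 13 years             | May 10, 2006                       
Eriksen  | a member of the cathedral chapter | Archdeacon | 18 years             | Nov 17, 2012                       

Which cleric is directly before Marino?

Beaumont

By dignity: Tanaka, Beaumont and Marino (Bishop); then Brennan, Kowalski and Szabo (Abbot); then Eriksen and Obi (Archdeacon).
Among Tanaka, Beaumont and Marino, by date of consecration or institution (later first): Tanaka and Beaumont (May 14, 1995) before Marino (Sep 14, 1992).
Tanaka and Beaumont both have years in holy orders 10 years, so the next rule applies.
Among Tanaka and Beaumont, a member of the cathedral chapter before not a chapter member: Tanaka (a member of the cathedral chapter) before Beaumont (not a chapter member).
Brennan, Kowalski and Szabo all have date of consecration or institution May 10, 2006, so the next rule applies.
Brennan, Kowalski and Szabo all have years in holy orders 13 years, so the next rule applies.
Brennan, Kowalski and Szabo are each a member of the cathedral chapter, so the next rule applies.
Among Brennan, Kowalski and Szabo, alphabetically by surname: Brennan before Kowalski before Szabo.
Eriksen and Obi both have date of consecration or institution Nov 17, 2012, so the next rule applies.
Eriksen and Obi both have years in holy orders 18 years, so the next rule applies.
Eriksen and Obi are each a member of the cathedral chapter, so the next rule applies.
Among Eriksen and Obi, alphabetically by surname: Eriksen before Obi.
Order: Tanaka, Beaumont, Marino, Brennan, Kowalski, Szabo, Eriksen, Obi.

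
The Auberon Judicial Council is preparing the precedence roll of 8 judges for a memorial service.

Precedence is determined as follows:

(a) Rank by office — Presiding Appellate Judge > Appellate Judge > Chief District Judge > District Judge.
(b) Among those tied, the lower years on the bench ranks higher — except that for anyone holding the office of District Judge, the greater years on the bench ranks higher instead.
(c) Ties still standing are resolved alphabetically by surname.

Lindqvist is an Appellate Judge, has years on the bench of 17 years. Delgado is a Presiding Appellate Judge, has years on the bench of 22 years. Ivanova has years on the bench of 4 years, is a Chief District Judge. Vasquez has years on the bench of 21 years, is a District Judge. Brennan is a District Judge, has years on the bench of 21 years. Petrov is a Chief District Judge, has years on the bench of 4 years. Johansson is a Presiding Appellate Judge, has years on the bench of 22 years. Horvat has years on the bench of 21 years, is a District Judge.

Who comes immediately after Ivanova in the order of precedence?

By office: Delgado and Johansson (Presiding Appellate Judge); then Lindqvist (Appellate Judge); then Ivanova and Petrov (Chief District Judge); then Brennan, Horvat and Vasquez (District Judge).
Delgado and Johansson both have years on the bench 22 years, so the next rule applies.
Among Delgado and Johansson, alphabetically by surname: Delgado before Johansson.
Ivanova and Petrov both have years on the bench 4 years, so the next rule applies.
Among Ivanova and Petrov, alphabetically by surname: Ivanova before Petrov.
Brennan, Horvat and Vasquez all have years on the bench 21 years, so the next rule applies.
Among Brennan, Horvat and Vasquez, alphabetically by surname: Brennan before Horvat before Vasquez.
Order: Delgado, Johansson, Lindqvist, Ivanova, Petrov, Brennan, Horvat, Vasquez.

Petrov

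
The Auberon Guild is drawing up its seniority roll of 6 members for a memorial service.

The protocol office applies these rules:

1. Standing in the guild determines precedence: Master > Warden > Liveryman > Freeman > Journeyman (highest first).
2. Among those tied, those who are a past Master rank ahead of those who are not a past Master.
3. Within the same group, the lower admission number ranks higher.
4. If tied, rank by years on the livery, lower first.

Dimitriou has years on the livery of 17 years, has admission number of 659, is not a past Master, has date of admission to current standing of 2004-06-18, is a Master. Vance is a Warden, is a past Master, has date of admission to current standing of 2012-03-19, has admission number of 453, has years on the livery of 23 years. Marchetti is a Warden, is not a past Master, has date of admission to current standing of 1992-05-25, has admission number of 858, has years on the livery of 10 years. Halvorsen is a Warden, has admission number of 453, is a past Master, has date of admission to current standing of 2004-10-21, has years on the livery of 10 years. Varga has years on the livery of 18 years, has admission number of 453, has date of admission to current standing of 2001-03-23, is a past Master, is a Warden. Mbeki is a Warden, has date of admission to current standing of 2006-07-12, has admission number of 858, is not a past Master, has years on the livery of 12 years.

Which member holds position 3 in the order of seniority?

Varga

By standing in the guild: Dimitriou (Master); then Halvorsen, Varga, Vance, Marchetti and Mbeki (Warden).
Among Halvorsen, Varga, Vance, Marchetti and Mbeki, a past Master before not a past Master: Halvorsen, Varga and Vance (a past Master) before Marchetti and Mbeki (not a past Master).
Halvorsen, Varga and Vance all have admission number 453, so the next rule applies.
Among Halvorsen, Varga and Vance, by years on the livery (lower first): Halvorsen (10 years) before Varga (18 years) before Vance (23 years).
Marchetti and Mbeki both have admission number 858, so the next rule applies.
Among Marchetti and Mbeki, by years on the livery (lower first): Marchetti (10 years) before Mbeki (12 years).
Order: Dimitriou, Halvorsen, Varga, Vance, Marchetti, Mbeki.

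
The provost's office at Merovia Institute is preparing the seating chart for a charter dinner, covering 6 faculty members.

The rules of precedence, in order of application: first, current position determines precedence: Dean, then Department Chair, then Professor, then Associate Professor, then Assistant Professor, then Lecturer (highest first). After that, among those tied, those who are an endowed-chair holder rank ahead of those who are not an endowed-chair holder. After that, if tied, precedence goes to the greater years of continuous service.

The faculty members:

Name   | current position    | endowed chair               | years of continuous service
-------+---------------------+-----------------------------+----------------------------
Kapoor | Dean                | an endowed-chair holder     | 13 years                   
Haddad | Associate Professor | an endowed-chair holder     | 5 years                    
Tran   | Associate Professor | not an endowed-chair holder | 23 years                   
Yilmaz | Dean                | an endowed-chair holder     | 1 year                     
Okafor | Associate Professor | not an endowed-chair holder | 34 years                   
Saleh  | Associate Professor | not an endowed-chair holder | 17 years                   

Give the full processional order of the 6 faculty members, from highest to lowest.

Kapoor, Yilmaz, Haddad, Okafor, Tran, Saleh

By current position: Kapoor and Yilmaz (Dean); then Haddad, Okafor, Tran and Saleh (Associate Professor).
Kapoor and Yilmaz are each an endowed-chair holder, so the next rule applies.
Among Kapoor and Yilmaz, by years of continuous service (higher first): Kapoor (13 years) before Yilmaz (1 year).
Among Haddad, Okafor, Tran and Saleh, an endowed-chair holder before not an endowed-chair holder: Haddad (an endowed-chair holder) before Okafor, Tran and Saleh (not an endowed-chair holder).
Among Okafor, Tran and Saleh, by years of continuous service (higher first): Okafor (34 years) before Tran (23 years) before Saleh (17 years).
Full order: Kapoor, Yilmaz, Haddad, Okafor, Tran, Saleh.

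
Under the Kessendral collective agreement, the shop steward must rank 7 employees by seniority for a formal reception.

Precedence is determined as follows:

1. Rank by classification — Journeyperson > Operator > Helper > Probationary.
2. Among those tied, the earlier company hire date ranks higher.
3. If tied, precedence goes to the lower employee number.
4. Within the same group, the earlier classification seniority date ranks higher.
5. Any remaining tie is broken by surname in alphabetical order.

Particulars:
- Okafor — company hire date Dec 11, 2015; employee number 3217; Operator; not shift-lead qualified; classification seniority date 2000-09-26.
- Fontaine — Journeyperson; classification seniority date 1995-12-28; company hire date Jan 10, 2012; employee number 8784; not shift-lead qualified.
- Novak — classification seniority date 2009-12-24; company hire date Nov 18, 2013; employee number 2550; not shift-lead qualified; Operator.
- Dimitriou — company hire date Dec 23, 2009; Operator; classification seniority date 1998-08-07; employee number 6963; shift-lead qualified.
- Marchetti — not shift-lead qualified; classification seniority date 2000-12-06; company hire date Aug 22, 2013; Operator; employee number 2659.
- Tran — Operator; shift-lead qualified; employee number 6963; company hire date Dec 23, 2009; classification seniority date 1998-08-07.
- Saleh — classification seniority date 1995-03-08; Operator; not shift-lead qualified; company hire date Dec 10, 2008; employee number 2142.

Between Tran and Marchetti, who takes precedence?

By classification: Fontaine (Journeyperson); then Saleh, Dimitriou, Tran, Marchetti, Novak and Okafor (Operator).
Among Saleh, Dimitriou, Tran, Marchetti, Novak and Okafor, by company hire date (earlier first): Saleh (Dec 10, 2008) before Dimitriou and Tran (Dec 23, 2009) before Marchetti (Aug 22, 2013) before Novak (Nov 18, 2013) before Okafor (Dec 11, 2015).
Dimitriou and Tran both have employee number 6963, so the next rule applies.
Dimitriou and Tran both have classification seniority date 1998-08-07, so the next rule applies.
Among Dimitriou and Tran, alphabetically by surname: Dimitriou before Tran.
So Tran takes precedence.

Tran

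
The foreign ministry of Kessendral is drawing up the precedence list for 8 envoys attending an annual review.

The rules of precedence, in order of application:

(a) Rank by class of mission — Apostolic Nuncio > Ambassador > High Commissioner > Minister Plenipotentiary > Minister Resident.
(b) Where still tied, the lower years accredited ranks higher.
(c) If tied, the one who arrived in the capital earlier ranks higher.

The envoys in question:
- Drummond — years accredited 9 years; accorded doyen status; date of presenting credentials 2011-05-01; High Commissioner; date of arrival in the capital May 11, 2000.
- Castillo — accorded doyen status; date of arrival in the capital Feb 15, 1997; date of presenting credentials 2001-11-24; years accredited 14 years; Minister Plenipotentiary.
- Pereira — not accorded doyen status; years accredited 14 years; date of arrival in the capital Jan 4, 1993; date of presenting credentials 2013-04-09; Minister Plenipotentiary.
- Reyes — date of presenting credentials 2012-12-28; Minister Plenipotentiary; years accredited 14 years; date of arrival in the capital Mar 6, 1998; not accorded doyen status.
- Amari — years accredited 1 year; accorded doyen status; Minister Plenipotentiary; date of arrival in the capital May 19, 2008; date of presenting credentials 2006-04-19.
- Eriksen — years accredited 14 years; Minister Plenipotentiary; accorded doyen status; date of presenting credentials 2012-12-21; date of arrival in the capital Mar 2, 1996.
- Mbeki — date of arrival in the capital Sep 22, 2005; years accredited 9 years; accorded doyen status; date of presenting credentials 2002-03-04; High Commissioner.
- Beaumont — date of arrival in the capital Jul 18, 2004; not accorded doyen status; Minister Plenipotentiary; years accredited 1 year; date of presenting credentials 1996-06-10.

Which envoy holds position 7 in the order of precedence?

Castillo

By class of mission: Drummond and Mbeki (High Commissioner); then Beaumont, Amari, Pereira, Eriksen, Castillo and Reyes (Minister Plenipotentiary).
Drummond and Mbeki both have years accredited 9 years, so the next rule applies.
Among Drummond and Mbeki, by date of arrival in the capital (earlier first): Drummond (May 11, 2000) before Mbeki (Sep 22, 2005).
Among Beaumont, Amari, Pereira, Eriksen, Castillo and Reyes, by years accredited (lower first): Beaumont and Amari (1 year) before Pereira, Eriksen, Castillo and Reyes (14 years).
Among Beaumont and Amari, by date of arrival in the capital (earlier first): Beaumont (Jul 18, 2004) before Amari (May 19, 2008).
Among Pereira, Eriksen, Castillo and Reyes, by date of arrival in the capital (earlier first): Pereira (Jan 4, 1993) before Eriksen (Mar 2, 1996) before Castillo (Feb 15, 1997) before Reyes (Mar 6, 1998).
Order: Drummond, Mbeki, Beaumont, Amari, Pereira, Eriksen, Castillo, Reyes.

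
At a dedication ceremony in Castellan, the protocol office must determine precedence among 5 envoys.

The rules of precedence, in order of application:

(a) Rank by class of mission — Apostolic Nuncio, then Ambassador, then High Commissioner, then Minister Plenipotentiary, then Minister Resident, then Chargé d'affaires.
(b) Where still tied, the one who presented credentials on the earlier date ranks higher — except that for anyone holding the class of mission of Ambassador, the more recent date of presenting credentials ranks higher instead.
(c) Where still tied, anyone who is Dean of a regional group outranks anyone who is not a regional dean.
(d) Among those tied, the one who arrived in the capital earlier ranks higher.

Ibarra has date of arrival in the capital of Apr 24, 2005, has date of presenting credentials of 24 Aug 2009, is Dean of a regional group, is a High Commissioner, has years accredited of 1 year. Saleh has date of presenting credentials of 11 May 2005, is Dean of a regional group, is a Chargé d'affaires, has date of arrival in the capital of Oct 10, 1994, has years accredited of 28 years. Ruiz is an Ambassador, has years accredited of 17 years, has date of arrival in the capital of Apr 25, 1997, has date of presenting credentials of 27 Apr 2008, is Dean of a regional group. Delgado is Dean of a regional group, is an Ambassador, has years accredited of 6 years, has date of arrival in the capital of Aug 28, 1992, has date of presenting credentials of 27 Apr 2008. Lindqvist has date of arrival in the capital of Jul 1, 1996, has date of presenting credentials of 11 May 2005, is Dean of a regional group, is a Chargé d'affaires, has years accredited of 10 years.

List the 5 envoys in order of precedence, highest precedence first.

By class of mission: Delgado and Ruiz (Ambassador); then Ibarra (High Commissioner); then Saleh and Lindqvist (Chargé d'affaires).
Delgado and Ruiz both have date of presenting credentials 27 Apr 2008, so the next rule applies.
Delgado and Ruiz are each Dean of a regional group, so the next rule applies.
Among Delgado and Ruiz, by date of arrival in the capital (earlier first): Delgado (Aug 28, 1992) before Ruiz (Apr 25, 1997).
Saleh and Lindqvist both have date of presenting credentials 11 May 2005, so the next rule applies.
Saleh and Lindqvist are each Dean of a regional group, so the next rule applies.
Among Saleh and Lindqvist, by date of arrival in the capital (earlier first): Saleh (Oct 10, 1994) before Lindqvist (Jul 1, 1996).
Full order: Delgado, Ruiz, Ibarra, Saleh, Lindqvist.

Delgado, Ruiz, Ibarra, Saleh, Lindqvist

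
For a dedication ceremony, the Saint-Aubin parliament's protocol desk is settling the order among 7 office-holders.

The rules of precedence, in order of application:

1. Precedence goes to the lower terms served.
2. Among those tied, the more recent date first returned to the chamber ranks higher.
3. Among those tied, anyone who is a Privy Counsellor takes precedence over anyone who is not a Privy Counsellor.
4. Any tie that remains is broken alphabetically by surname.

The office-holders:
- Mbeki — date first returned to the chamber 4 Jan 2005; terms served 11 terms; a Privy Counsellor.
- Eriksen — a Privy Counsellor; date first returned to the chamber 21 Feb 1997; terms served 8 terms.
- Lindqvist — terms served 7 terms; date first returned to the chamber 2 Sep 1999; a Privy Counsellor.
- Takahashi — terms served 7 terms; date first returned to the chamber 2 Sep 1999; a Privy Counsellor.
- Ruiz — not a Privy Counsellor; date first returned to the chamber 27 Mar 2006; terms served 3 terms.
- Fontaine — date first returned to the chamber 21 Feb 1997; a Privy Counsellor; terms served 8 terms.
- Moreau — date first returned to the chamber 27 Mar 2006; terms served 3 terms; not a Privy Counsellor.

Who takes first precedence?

By terms served (lower first): Moreau and Ruiz (both 3 terms); then Lindqvist and Takahashi (both 7 terms); then Eriksen and Fontaine (both 8 terms); then Mbeki (11 terms).
Moreau and Ruiz both have date first returned to the chamber 27 Mar 2006, so the next rule applies.
Moreau and Ruiz are each not a Privy Counsellor, so the next rule applies.
Among Moreau and Ruiz, alphabetically by surname: Moreau before Ruiz.
Lindqvist and Takahashi both have date first returned to the chamber 2 Sep 1999, so the next rule applies.
Lindqvist and Takahashi are each a Privy Counsellor, so the next rule applies.
Among Lindqvist and Takahashi, alphabetically by surname: Lindqvist before Takahashi.
Eriksen and Fontaine both have date first returned to the chamber 21 Feb 1997, so the next rule applies.
Eriksen and Fontaine are each a Privy Counsellor, so the next rule applies.
Among Eriksen and Fontaine, alphabetically by surname: Eriksen before Fontaine.
Order: Moreau, Ruiz, Lindqvist, Takahashi, Eriksen, Fontaine, Mbeki.

Moreau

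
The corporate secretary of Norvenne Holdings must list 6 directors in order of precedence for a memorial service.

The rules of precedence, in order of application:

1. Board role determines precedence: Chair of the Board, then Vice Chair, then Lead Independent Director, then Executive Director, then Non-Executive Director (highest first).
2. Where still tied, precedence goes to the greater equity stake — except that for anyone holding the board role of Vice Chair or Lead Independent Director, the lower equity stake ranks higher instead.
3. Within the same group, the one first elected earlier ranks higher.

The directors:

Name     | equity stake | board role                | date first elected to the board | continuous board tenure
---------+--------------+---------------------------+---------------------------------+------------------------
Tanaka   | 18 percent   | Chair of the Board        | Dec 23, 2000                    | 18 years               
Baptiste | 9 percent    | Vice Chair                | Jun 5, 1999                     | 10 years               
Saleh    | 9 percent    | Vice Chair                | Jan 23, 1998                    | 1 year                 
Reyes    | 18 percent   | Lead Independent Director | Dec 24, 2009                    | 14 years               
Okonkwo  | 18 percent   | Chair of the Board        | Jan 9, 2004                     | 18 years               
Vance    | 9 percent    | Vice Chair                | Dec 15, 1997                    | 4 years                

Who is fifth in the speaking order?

Baptiste

By board role: Tanaka and Okonkwo (Chair of the Board); then Vance, Saleh and Baptiste (Vice Chair); then Reyes (Lead Independent Director).
Tanaka and Okonkwo both have equity stake 18 percent, so the next rule applies.
Among Tanaka and Okonkwo, by date first elected to the board (earlier first): Tanaka (Dec 23, 2000) before Okonkwo (Jan 9, 2004).
Vance, Saleh and Baptiste all have equity stake 9 percent, so the next rule applies.
Among Vance, Saleh and Baptiste, by date first elected to the board (earlier first): Vance (Dec 15, 1997) before Saleh (Jan 23, 1998) before Baptiste (Jun 5, 1999).
Order: Tanaka, Okonkwo, Vance, Saleh, Baptiste, Reyes.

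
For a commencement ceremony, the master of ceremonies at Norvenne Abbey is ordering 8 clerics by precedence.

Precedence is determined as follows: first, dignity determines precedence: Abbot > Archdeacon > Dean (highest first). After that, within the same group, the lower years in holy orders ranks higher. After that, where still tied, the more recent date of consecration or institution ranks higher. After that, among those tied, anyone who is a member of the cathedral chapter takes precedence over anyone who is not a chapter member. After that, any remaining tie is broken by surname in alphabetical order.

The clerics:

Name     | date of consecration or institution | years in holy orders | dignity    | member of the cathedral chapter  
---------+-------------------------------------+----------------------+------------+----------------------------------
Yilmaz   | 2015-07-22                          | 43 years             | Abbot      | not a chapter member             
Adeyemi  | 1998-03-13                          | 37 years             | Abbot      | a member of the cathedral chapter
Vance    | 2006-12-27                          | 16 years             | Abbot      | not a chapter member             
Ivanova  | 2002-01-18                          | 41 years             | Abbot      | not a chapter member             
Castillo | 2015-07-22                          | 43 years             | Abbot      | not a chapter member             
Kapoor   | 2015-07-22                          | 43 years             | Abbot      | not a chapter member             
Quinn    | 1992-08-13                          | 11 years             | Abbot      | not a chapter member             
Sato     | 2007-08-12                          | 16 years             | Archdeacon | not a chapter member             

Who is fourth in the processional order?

Ivanova

By dignity: Quinn, Vance, Adeyemi, Ivanova, Castillo, Kapoor and Yilmaz (Abbot); then Sato (Archdeacon).
Among Quinn, Vance, Adeyemi, Ivanova, Castillo, Kapoor and Yilmaz, by years in holy orders (lower first): Quinn (11 years) before Vance (16 years) before Adeyemi (37 years) before Ivanova (41 years) before Castillo, Kapoor and Yilmaz (43 years).
Castillo, Kapoor and Yilmaz all have date of consecration or institution 2015-07-22, so the next rule applies.
Castillo, Kapoor and Yilmaz are each not a chapter member, so the next rule applies.
Among Castillo, Kapoor and Yilmaz, alphabetically by surname: Castillo before Kapoor before Yilmaz.
Order: Quinn, Vance, Adeyemi, Ivanova, Castillo, Kapoor, Yilmaz, Sato.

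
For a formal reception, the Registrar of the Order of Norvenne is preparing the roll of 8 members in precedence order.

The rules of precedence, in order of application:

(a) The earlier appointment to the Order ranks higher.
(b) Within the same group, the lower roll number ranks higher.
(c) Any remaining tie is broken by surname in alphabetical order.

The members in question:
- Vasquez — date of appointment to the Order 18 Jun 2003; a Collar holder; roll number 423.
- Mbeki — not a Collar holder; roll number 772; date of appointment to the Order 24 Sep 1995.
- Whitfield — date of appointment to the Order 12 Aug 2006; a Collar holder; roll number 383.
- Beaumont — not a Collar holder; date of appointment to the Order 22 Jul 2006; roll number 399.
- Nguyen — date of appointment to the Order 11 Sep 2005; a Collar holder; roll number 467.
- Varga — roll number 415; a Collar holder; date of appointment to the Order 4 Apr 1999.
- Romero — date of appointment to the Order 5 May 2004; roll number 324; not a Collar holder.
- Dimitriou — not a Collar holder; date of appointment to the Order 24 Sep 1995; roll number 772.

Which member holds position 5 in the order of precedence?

Romero

By date of appointment to the Order (earlier first): Dimitriou and Mbeki (both 24 Sep 1995); then Varga (4 Apr 1999); then Vasquez (18 Jun 2003); then Romero (5 May 2004); then Nguyen (11 Sep 2005); then Beaumont (22 Jul 2006); then Whitfield (12 Aug 2006).
Dimitriou and Mbeki both have roll number 772, so the next rule applies.
Among Dimitriou and Mbeki, alphabetically by surname: Dimitriou before Mbeki.
Order: Dimitriou, Mbeki, Varga, Vasquez, Romero, Nguyen, Beaumont, Whitfield.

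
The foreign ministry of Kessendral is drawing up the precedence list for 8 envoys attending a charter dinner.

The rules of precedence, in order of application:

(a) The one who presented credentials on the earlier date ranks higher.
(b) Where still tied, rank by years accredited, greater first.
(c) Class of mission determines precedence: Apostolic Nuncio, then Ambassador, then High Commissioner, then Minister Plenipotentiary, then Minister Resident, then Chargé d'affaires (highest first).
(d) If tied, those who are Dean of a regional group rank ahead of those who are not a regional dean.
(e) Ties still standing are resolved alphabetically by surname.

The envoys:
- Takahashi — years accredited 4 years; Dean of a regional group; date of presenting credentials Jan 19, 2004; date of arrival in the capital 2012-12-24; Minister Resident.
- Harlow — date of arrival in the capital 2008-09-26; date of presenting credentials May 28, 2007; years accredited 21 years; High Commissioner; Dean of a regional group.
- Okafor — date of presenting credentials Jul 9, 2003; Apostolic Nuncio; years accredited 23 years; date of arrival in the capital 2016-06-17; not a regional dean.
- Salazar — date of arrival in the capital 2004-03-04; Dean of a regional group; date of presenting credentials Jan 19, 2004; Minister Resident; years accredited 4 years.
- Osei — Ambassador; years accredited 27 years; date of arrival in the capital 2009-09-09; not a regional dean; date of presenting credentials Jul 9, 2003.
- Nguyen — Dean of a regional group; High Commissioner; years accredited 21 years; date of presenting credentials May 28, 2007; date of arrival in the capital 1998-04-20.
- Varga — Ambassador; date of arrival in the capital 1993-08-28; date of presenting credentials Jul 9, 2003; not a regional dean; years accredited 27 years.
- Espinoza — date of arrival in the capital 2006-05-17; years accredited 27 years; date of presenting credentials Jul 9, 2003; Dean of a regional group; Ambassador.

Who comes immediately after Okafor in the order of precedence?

Salazar

By date of presenting credentials (earlier first): Espinoza, Osei, Varga and Okafor (each Jul 9, 2003); then Salazar and Takahashi (both Jan 19, 2004); then Harlow and Nguyen (both May 28, 2007).
Among Espinoza, Osei, Varga and Okafor, by years accredited (higher first): Espinoza, Osei and Varga (27 years) before Okafor (23 years).
Espinoza, Osei and Varga are each Ambassador, so the next rule applies.
Among Espinoza, Osei and Varga, Dean of a regional group before not a regional dean: Espinoza (Dean of a regional group) before Osei and Varga (not a regional dean).
Among Osei and Varga, alphabetically by surname: Osei before Varga.
Salazar and Takahashi both have years accredited 4 years, so the next rule applies.
Salazar and Takahashi are each Minister Resident, so the next rule applies.
Salazar and Takahashi are each Dean of a regional group, so the next rule applies.
Among Salazar and Takahashi, alphabetically by surname: Salazar before Takahashi.
Harlow and Nguyen both have years accredited 21 years, so the next rule applies.
Harlow and Nguyen are each High Commissioner, so the next rule applies.
Harlow and Nguyen are each Dean of a regional group, so the next rule applies.
Among Harlow and Nguyen, alphabetically by surname: Harlow before Nguyen.
Order: Espinoza, Osei, Varga, Okafor, Salazar, Takahashi, Harlow, Nguyen.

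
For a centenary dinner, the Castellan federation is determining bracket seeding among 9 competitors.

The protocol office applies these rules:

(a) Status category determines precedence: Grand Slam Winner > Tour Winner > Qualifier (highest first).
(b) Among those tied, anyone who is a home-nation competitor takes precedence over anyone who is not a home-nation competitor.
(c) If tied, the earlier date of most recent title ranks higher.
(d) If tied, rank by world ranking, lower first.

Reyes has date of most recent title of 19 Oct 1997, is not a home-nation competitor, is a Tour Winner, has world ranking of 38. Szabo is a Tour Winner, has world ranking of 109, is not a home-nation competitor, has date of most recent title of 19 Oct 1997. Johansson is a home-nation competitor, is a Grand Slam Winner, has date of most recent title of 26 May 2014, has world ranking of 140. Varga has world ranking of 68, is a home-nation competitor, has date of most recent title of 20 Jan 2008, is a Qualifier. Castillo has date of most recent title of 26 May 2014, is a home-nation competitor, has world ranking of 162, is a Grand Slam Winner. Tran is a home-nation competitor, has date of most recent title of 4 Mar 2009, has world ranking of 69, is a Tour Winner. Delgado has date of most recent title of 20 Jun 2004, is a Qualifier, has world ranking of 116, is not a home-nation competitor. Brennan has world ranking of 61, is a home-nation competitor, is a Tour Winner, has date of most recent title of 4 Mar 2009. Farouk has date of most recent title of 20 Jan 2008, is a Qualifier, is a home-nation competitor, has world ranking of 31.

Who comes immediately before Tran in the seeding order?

By status category: Johansson and Castillo (Grand Slam Winner); then Brennan, Tran, Reyes and Szabo (Tour Winner); then Farouk, Varga and Delgado (Qualifier).
Johansson and Castillo are each a home-nation competitor, so the next rule applies.
Johansson and Castillo both have date of most recent title 26 May 2014, so the next rule applies.
Among Johansson and Castillo, by world ranking (lower first): Johansson (140) before Castillo (162).
Among Brennan, Tran, Reyes and Szabo, a home-nation competitor before not a home-nation competitor: Brennan and Tran (a home-nation competitor) before Reyes and Szabo (not a home-nation competitor).
Brennan and Tran both have date of most recent title 4 Mar 2009, so the next rule applies.
Among Brennan and Tran, by world ranking (lower first): Brennan (61) before Tran (69).
Reyes and Szabo both have date of most recent title 19 Oct 1997, so the next rule applies.
Among Reyes and Szabo, by world ranking (lower first): Reyes (38) before Szabo (109).
Among Farouk, Varga and Delgado, a home-nation competitor before not a home-nation competitor: Farouk and Varga (a home-nation competitor) before Delgado (not a home-nation competitor).
Farouk and Varga both have date of most recent title 20 Jan 2008, so the next rule applies.
Among Farouk and Varga, by world ranking (lower first): Farouk (31) before Varga (68).
Order: Johansson, Castillo, Brennan, Tran, Reyes, Szabo, Farouk, Varga, Delgado.

Brennan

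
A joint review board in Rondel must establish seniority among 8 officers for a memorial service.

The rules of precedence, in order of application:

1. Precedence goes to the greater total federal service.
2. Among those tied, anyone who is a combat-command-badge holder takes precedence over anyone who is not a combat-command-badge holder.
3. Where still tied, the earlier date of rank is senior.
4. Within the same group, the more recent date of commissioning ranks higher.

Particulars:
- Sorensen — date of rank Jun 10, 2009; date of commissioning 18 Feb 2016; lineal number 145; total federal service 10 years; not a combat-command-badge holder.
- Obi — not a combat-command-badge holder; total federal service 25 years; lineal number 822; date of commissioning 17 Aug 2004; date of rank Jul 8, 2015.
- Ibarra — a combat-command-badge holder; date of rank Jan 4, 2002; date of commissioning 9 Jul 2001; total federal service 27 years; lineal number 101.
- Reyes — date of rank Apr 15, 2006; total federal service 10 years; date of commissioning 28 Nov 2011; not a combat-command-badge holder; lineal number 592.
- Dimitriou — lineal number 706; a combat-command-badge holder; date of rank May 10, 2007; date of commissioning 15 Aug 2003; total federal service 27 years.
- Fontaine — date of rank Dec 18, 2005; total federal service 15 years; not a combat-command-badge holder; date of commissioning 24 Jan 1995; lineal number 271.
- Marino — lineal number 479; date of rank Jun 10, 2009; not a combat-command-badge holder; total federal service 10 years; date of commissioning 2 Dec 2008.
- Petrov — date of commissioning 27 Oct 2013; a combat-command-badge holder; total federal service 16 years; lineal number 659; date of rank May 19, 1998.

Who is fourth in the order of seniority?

Petrov

By total federal service (higher first): Ibarra and Dimitriou (both 27 years); then Obi (25 years); then Petrov (16 years); then Fontaine (15 years); then Reyes, Sorensen and Marino (each 10 years).
Ibarra and Dimitriou are each a combat-command-badge holder, so the next rule applies.
Among Ibarra and Dimitriou, by date of rank (earlier first): Ibarra (Jan 4, 2002) before Dimitriou (May 10, 2007).
Reyes, Sorensen and Marino are each not a combat-command-badge holder, so the next rule applies.
Among Reyes, Sorensen and Marino, by date of rank (earlier first): Reyes (Apr 15, 2006) before Sorensen and Marino (Jun 10, 2009).
Among Sorensen and Marino, by date of commissioning (later first): Sorensen (18 Feb 2016) before Marino (2 Dec 2008).
Order: Ibarra, Dimitriou, Obi, Petrov, Fontaine, Reyes, Sorensen, Marino.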